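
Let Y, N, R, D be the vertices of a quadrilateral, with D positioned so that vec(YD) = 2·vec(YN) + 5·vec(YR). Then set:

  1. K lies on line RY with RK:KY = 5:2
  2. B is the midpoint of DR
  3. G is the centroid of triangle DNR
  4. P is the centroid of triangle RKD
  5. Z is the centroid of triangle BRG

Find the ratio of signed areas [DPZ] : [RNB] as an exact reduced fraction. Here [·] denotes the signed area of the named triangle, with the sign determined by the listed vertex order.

[DPZ]:[RNB] = 8/189

Assign Y = (0, 0), N = (1, 0), R = (0, 1), D = (2, 5) — the answer is frame-independent, so this choice is without loss of generality.
1. K lies on line RY with RK:KY = 5:2 ⇒ K = (0, 2/7)
2. B is the midpoint of DR ⇒ B = (1, 3)
3. G is the centroid of triangle DNR ⇒ G = (1, 2)
4. P is the centroid of triangle RKD ⇒ P = (2/3, 44/21)
5. Z is the centroid of triangle BRG ⇒ Z = (2/3, 2)
2·[DPZ] = 8/63, 2·[RNB] = 3
[DPZ]:[RNB] = 8/63:3 = 8/189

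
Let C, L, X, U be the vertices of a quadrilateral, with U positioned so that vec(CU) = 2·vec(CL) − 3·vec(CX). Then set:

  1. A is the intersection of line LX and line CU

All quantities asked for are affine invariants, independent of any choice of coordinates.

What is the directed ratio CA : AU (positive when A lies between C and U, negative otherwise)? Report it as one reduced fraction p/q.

Set C = (0, 0), L = (1, 0), X = (0, 1), U = (2, -3); any affine frame gives the same invariant.
1. A is the intersection of line LX and line CU ⇒ A = (-2, 3)
A = C + t·(U−C) with t = -1, so CA:AU = t:(1−t) = -1:2

CA:AU = -1/2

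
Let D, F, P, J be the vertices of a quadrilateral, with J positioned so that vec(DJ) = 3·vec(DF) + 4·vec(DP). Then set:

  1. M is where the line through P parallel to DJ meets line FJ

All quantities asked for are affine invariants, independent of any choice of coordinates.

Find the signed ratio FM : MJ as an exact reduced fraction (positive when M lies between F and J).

FM:MJ = -7/3

Choose coordinates D = (0, 0), F = (1, 0), P = (0, 1), J = (3, 4).
1. M is where the line through P parallel to DJ meets line FJ ⇒ M = (9/2, 7)
M = F + t·(J−F) with t = 7/4, so FM:MJ = t:(1−t) = 7/4:-3/4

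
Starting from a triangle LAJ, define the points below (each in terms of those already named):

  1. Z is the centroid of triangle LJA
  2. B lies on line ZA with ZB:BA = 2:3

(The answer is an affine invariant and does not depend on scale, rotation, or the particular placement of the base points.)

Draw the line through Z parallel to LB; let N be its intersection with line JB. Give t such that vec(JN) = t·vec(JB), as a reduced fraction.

t = 7/9

Assign L = (0, 0), A = (1, 0), J = (0, 1) — the answer is frame-independent, so this choice is without loss of generality.
1. Z is the centroid of triangle LJA ⇒ Z = (1/3, 1/3)
2. B lies on line ZA with ZB:BA = 2:3 ⇒ B = (3/5, 1/5)
through Z parallel to LB: direction (3/5, 1/5); meets JB at N = (7/15, 17/45)
N = J + t·(B−J) with t = 7/9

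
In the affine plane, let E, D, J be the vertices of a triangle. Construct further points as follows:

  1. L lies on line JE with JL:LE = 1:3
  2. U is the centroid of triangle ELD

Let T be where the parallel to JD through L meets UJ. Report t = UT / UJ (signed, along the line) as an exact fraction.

t = 2/5

Work in coordinates with E = (0, 0), D = (1, 0), J = (0, 1).
1. L lies on line JE with JL:LE = 1:3 ⇒ L = (0, 3/4)
2. U is the centroid of triangle ELD ⇒ U = (1/3, 1/4)
through L parallel to JD: direction (1, -1); meets UJ at T = (1/5, 11/20)
T = U + t·(J−U) with t = 2/5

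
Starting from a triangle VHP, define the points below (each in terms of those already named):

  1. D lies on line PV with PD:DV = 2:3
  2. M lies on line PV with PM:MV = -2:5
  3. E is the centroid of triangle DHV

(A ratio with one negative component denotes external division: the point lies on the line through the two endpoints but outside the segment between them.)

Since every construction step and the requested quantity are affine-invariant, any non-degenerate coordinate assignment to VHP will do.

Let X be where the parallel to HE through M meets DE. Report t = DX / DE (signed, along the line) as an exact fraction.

Assign V = (0, 0), H = (1, 0), P = (0, 1) — the answer is frame-independent, so this choice is without loss of generality.
1. D lies on line PV with PD:DV = 2:3 ⇒ D = (0, 3/5)
2. M lies on line PV with PM:MV = -2:5 ⇒ M = (0, 5/3)
3. E is the centroid of triangle DHV ⇒ E = (1/3, 1/5)
through M parallel to HE: direction (-2/3, 1/5); meets DE at X = (-32/27, 91/45)
X = D + t·(E−D) with t = -32/9

t = -32/9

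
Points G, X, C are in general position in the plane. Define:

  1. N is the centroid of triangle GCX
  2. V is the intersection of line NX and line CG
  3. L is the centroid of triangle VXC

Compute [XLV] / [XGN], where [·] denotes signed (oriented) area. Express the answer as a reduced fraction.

[XLV]:[XGN] = -1/2

Choose coordinates G = (0, 0), X = (1, 0), C = (0, 1).
1. N is the centroid of triangle GCX ⇒ N = (1/3, 1/3)
2. V is the intersection of line NX and line CG ⇒ V = (0, 1/2)
3. L is the centroid of triangle VXC ⇒ L = (1/3, 1/2)
2·[XLV] = 1/6, 2·[XGN] = -1/3
[XLV]:[XGN] = 1/6:-1/3 = -1/2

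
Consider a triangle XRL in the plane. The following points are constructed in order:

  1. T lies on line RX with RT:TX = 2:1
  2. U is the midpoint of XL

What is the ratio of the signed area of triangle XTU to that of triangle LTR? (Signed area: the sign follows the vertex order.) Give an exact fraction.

Work in coordinates with X = (0, 0), R = (1, 0), L = (0, 1).
1. T lies on line RX with RT:TX = 2:1 ⇒ T = (1/3, 0)
2. U is the midpoint of XL ⇒ U = (0, 1/2)
2·[XTU] = 1/6, 2·[LTR] = 2/3
[XTU]:[LTR] = 1/6:2/3 = 1/4

[XTU]:[LTR] = 1/4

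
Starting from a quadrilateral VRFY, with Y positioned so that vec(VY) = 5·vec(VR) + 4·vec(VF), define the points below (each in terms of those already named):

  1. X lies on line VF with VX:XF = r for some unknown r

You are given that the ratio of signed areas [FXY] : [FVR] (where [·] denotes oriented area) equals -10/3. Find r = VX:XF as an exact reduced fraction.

r = -5/2

Choose coordinates V = (0, 0), R = (1, 0), F = (0, 1), Y = (5, 4).
1. With VX:XF = r, write λ = r/(r+1) so X = V + λ·(F−V); X is affine-linear in λ
Every point depending on X is an affine combination of X and λ-independent points, so each such coordinate is linear in λ; the λ² term in each signed area is a multiple of (F−V)×(F−V) = 0, so 2·[FXY] and 2·[FVR] are each linear in λ. Evaluating at λ=0 and λ=1:
  2·[FXY] = -5·λ + 5,   2·[FVR] = 1
So [FXY]:[FVR] = (-5·λ + 5) / (1). Setting this equal to -10/3:
  -5·λ + 5 = -10/3·(1)  ⇒  λ = 5/3
Then r = λ/(1−λ) = (5/3)/(-2/3) = -5/2. Check: with r = -5/2, X = (0, 5/3) and [FXY]:[FVR] = -10/3 as required.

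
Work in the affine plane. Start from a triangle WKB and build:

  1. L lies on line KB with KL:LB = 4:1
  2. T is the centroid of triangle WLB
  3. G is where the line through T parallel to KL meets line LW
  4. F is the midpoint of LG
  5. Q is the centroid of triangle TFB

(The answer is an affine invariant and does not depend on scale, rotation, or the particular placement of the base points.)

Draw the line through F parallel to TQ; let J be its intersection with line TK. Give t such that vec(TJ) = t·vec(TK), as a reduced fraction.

t = 4/41

Assign W = (0, 0), K = (1, 0), B = (0, 1) — the answer is frame-independent, so this choice is without loss of generality.
1. L lies on line KB with KL:LB = 4:1 ⇒ L = (1/5, 4/5)
2. T is the centroid of triangle WLB ⇒ T = (1/15, 3/5)
3. G is where the line through T parallel to KL meets line LW ⇒ G = (2/15, 8/15)
4. F is the midpoint of LG ⇒ F = (1/6, 2/3)
5. Q is the centroid of triangle TFB ⇒ Q = (7/90, 34/45)
through F parallel to TQ: direction (1/90, 7/45); meets TK at J = (97/615, 111/205)
J = T + t·(K−T) with t = 4/41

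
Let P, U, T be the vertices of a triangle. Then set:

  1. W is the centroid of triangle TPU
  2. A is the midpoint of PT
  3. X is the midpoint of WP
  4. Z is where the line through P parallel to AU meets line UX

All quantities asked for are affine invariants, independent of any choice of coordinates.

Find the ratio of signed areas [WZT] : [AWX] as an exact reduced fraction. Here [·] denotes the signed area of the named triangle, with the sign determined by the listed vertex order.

[WZT]:[AWX] = 8

Choose coordinates P = (0, 0), U = (1, 0), T = (0, 1).
1. W is the centroid of triangle TPU ⇒ W = (1/3, 1/3)
2. A is the midpoint of PT ⇒ A = (0, 1/2)
3. X is the midpoint of WP ⇒ X = (1/6, 1/6)
4. Z is where the line through P parallel to AU meets line UX ⇒ Z = (-2/3, 1/3)
2·[WZT] = -2/3, 2·[AWX] = -1/12
[WZT]:[AWX] = -2/3:-1/12 = 8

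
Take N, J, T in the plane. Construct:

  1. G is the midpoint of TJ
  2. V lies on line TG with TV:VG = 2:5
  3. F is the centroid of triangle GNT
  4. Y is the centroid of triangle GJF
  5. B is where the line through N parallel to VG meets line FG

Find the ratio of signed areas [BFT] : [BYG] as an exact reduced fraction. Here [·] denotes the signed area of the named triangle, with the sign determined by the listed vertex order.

Set N = (0, 0), J = (1, 0), T = (0, 1); any affine frame gives the same invariant.
1. G is the midpoint of TJ ⇒ G = (1/2, 1/2)
2. V lies on line TG with TV:VG = 2:5 ⇒ V = (1/7, 6/7)
3. F is the centroid of triangle GNT ⇒ F = (1/6, 1/2)
4. Y is the centroid of triangle GJF ⇒ Y = (5/9, 1/3)
5. B is where the line through N parallel to VG meets line FG ⇒ B = (-1/2, 1/2)
2·[BFT] = 1/3, 2·[BYG] = 1/6
[BFT]:[BYG] = 1/3:1/6 = 2

[BFT]:[BYG] = 2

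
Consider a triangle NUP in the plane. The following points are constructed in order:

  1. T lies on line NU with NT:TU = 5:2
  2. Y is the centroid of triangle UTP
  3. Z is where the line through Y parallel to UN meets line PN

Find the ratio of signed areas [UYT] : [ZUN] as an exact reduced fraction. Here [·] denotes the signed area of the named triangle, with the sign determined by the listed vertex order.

[UYT]:[ZUN] = -2/7

Assign N = (0, 0), U = (1, 0), P = (0, 1) — the answer is frame-independent, so this choice is without loss of generality.
1. T lies on line NU with NT:TU = 5:2 ⇒ T = (5/7, 0)
2. Y is the centroid of triangle UTP ⇒ Y = (4/7, 1/3)
3. Z is where the line through Y parallel to UN meets line PN ⇒ Z = (0, 1/3)
2·[UYT] = 2/21, 2·[ZUN] = -1/3
[UYT]:[ZUN] = 2/21:-1/3 = -2/7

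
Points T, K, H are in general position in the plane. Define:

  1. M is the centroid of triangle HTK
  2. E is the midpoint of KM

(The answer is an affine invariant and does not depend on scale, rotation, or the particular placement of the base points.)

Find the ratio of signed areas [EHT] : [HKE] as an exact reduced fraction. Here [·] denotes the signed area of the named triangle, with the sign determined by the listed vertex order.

[EHT]:[HKE] = -4

Choose coordinates T = (0, 0), K = (1, 0), H = (0, 1).
1. M is the centroid of triangle HTK ⇒ M = (1/3, 1/3)
2. E is the midpoint of KM ⇒ E = (2/3, 1/6)
2·[EHT] = 2/3, 2·[HKE] = -1/6
[EHT]:[HKE] = 2/3:-1/6 = -4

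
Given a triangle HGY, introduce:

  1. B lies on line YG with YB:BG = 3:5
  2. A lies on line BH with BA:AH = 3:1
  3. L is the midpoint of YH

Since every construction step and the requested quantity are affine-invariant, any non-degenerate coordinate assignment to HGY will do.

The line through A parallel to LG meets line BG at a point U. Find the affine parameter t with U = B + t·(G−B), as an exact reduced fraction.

Set H = (0, 0), G = (1, 0), Y = (0, 1); any affine frame gives the same invariant.
1. B lies on line YG with YB:BG = 3:5 ⇒ B = (3/8, 5/8)
2. A lies on line BH with BA:AH = 3:1 ⇒ A = (3/32, 5/32)
3. L is the midpoint of YH ⇒ L = (0, 1/2)
through A parallel to LG: direction (1, -1/2); meets BG at U = (51/32, -19/32)
U = B + t·(G−B) with t = 39/20

t = 39/20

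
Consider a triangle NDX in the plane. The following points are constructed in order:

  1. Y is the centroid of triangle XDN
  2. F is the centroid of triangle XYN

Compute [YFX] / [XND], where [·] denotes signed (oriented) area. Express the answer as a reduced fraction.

[YFX]:[XND] = -1/9

Work in coordinates with N = (0, 0), D = (1, 0), X = (0, 1).
1. Y is the centroid of triangle XDN ⇒ Y = (1/3, 1/3)
2. F is the centroid of triangle XYN ⇒ F = (1/9, 4/9)
2·[YFX] = -1/9, 2·[XND] = 1
[YFX]:[XND] = -1/9:1 = -1/9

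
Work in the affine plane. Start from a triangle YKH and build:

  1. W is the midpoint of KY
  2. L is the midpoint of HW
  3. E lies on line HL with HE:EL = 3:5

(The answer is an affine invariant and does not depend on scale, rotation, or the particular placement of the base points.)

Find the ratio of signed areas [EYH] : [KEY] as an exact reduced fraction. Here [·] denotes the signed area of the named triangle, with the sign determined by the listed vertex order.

[EYH]:[KEY] = -3/26

Set Y = (0, 0), K = (1, 0), H = (0, 1); any affine frame gives the same invariant.
1. W is the midpoint of KY ⇒ W = (1/2, 0)
2. L is the midpoint of HW ⇒ L = (1/4, 1/2)
3. E lies on line HL with HE:EL = 3:5 ⇒ E = (3/32, 13/16)
2·[EYH] = -3/32, 2·[KEY] = 13/16
[EYH]:[KEY] = -3/32:13/16 = -3/26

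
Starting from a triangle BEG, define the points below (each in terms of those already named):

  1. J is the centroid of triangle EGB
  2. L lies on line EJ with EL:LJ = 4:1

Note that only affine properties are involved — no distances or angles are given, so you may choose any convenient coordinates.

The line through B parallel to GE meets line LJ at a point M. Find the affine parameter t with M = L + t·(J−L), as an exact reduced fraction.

t = 11

Choose coordinates B = (0, 0), E = (1, 0), G = (0, 1).
1. J is the centroid of triangle EGB ⇒ J = (1/3, 1/3)
2. L lies on line EJ with EL:LJ = 4:1 ⇒ L = (7/15, 4/15)
through B parallel to GE: direction (1, -1); meets LJ at M = (-1, 1)
M = L + t·(J−L) with t = 11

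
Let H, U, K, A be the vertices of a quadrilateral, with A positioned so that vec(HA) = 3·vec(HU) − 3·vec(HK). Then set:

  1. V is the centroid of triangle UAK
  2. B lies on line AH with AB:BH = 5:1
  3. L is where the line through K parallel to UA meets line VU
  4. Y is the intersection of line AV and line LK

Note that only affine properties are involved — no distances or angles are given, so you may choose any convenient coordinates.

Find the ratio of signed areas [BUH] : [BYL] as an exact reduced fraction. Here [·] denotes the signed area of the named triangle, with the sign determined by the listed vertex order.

[BUH]:[BYL] = -1/6

Set H = (0, 0), U = (1, 0), K = (0, 1), A = (3, -3); any affine frame gives the same invariant.
1. V is the centroid of triangle UAK ⇒ V = (4/3, -2/3)
2. B lies on line AH with AB:BH = 5:1 ⇒ B = (1/2, -1/2)
3. L is where the line through K parallel to UA meets line VU ⇒ L = (2, -2)
4. Y is the intersection of line AV and line LK ⇒ Y = (-2, 4)
2·[BUH] = 1/2, 2·[BYL] = -3
[BUH]:[BYL] = 1/2:-3 = -1/6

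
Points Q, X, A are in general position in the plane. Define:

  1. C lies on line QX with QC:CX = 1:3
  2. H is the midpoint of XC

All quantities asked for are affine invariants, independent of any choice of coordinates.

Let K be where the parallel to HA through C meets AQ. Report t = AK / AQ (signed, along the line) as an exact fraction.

Choose coordinates Q = (0, 0), X = (1, 0), A = (0, 1).
1. C lies on line QX with QC:CX = 1:3 ⇒ C = (1/4, 0)
2. H is the midpoint of XC ⇒ H = (5/8, 0)
through C parallel to HA: direction (-5/8, 1); meets AQ at K = (0, 2/5)
K = A + t·(Q−A) with t = 3/5

t = 3/5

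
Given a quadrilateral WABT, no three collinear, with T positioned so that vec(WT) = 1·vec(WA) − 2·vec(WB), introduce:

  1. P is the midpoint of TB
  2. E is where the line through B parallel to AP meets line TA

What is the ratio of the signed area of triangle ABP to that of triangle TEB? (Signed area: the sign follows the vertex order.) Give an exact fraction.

[ABP]:[TEB] = 1/4

Work in coordinates with W = (0, 0), A = (1, 0), B = (0, 1), T = (1, -2).
1. P is the midpoint of TB ⇒ P = (1/2, -1/2)
2. E is where the line through B parallel to AP meets line TA ⇒ E = (1, 2)
2·[ABP] = 1, 2·[TEB] = 4
[ABP]:[TEB] = 1:4 = 1/4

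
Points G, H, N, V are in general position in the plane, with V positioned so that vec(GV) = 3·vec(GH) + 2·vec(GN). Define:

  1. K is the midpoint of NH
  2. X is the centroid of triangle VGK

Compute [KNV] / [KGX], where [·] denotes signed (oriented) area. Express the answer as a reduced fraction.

[KNV]:[KGX] = -12

Choose coordinates G = (0, 0), H = (1, 0), N = (0, 1), V = (3, 2).
1. K is the midpoint of NH ⇒ K = (1/2, 1/2)
2. X is the centroid of triangle VGK ⇒ X = (7/6, 5/6)
2·[KNV] = -2, 2·[KGX] = 1/6
[KNV]:[KGX] = -2:1/6 = -12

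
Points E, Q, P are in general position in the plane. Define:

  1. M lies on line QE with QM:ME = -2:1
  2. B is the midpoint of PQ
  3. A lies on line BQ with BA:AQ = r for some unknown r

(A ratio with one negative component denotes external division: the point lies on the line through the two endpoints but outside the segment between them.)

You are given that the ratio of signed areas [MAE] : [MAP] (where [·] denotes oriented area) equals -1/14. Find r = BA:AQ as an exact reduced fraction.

Assign E = (0, 0), Q = (1, 0), P = (0, 1) — the answer is frame-independent, so this choice is without loss of generality.
1. M lies on line QE with QM:ME = -2:1 ⇒ M = (-1, 0)
2. B is the midpoint of PQ ⇒ B = (1/2, 1/2)
3. With BA:AQ = r, write λ = r/(r+1) so A = B + λ·(Q−B); A is affine-linear in λ
Every point depending on A is an affine combination of A and λ-independent points, so each such coordinate is linear in λ; the λ² term in each signed area is a multiple of (Q−B)×(Q−B) = 0, so 2·[MAE] and 2·[MAP] are each linear in λ. Evaluating at λ=0 and λ=1:
  2·[MAE] = 1/2·λ − 1/2,   2·[MAP] = λ + 1
So [MAE]:[MAP] = (1/2·λ − 1/2) / (λ + 1). Setting this equal to -1/14:
  1/2·λ − 1/2 = -1/14·(λ + 1)  ⇒  λ = 3/4
Then r = λ/(1−λ) = (3/4)/(1/4) = 3. Check: with r = 3, A = (7/8, 1/8) and [MAE]:[MAP] = -1/14 as required.

r = 3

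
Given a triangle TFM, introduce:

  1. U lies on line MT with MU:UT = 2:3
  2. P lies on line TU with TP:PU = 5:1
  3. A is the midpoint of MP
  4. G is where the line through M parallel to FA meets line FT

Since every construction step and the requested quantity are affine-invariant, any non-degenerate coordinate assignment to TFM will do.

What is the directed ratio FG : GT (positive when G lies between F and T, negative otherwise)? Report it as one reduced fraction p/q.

Set T = (0, 0), F = (1, 0), M = (0, 1); any affine frame gives the same invariant.
1. U lies on line MT with MU:UT = 2:3 ⇒ U = (0, 3/5)
2. P lies on line TU with TP:PU = 5:1 ⇒ P = (0, 1/2)
3. A is the midpoint of MP ⇒ A = (0, 3/4)
4. G is where the line through M parallel to FA meets line FT ⇒ G = (4/3, 0)
G = F + t·(T−F) with t = -1/3, so FG:GT = t:(1−t) = -1/3:4/3

FG:GT = -1/4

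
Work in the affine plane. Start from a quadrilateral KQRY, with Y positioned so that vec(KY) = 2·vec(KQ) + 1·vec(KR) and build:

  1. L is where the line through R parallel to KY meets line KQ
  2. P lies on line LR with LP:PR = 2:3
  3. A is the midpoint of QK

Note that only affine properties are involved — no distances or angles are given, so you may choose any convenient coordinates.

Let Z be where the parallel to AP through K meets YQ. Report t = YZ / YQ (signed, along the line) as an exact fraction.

Work in coordinates with K = (0, 0), Q = (1, 0), R = (0, 1), Y = (2, 1).
1. L is where the line through R parallel to KY meets line KQ ⇒ L = (-2, 0)
2. P lies on line LR with LP:PR = 2:3 ⇒ P = (-6/5, 2/5)
3. A is the midpoint of QK ⇒ A = (1/2, 0)
through K parallel to AP: direction (-17/10, 2/5); meets YQ at Z = (17/21, -4/21)
Z = Y + t·(Q−Y) with t = 25/21

t = 25/21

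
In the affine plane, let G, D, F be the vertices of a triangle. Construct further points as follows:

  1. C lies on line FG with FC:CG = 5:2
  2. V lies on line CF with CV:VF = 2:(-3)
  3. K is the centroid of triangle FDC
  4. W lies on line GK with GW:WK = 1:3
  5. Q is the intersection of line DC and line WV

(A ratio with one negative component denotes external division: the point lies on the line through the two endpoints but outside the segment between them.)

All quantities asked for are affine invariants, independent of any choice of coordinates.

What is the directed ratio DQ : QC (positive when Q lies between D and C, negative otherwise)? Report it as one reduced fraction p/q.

Assign G = (0, 0), D = (1, 0), F = (0, 1) — the answer is frame-independent, so this choice is without loss of generality.
1. C lies on line FG with FC:CG = 5:2 ⇒ C = (0, 2/7)
2. V lies on line CF with CV:VF = 2:(-3) ⇒ V = (0, -8/7)
3. K is the centroid of triangle FDC ⇒ K = (1/3, 3/7)
4. W lies on line GK with GW:WK = 1:3 ⇒ W = (1/12, 3/28)
5. Q is the intersection of line DC and line WV ⇒ Q = (10/107, 194/749)
Q = D + t·(C−D) with t = 97/107, so DQ:QC = t:(1−t) = 97/107:10/107

DQ:QC = 97/10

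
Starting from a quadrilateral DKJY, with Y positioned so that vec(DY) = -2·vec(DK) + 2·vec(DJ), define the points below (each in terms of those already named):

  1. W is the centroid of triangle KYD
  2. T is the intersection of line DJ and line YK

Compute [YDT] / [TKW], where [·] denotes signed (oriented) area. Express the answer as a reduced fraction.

[YDT]:[TKW] = -6

Choose coordinates D = (0, 0), K = (1, 0), J = (0, 1), Y = (-2, 2).
1. W is the centroid of triangle KYD ⇒ W = (-1/3, 2/3)
2. T is the intersection of line DJ and line YK ⇒ T = (0, 2/3)
2·[YDT] = 4/3, 2·[TKW] = -2/9
[YDT]:[TKW] = 4/3:-2/9 = -6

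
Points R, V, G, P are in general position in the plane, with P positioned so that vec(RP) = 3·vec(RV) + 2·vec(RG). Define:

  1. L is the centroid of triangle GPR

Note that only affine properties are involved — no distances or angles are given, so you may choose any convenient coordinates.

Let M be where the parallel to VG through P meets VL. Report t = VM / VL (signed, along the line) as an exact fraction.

Work in coordinates with R = (0, 0), V = (1, 0), G = (0, 1), P = (3, 2).
1. L is the centroid of triangle GPR ⇒ L = (1, 1)
through P parallel to VG: direction (-1, 1); meets VL at M = (1, 4)
M = V + t·(L−V) with t = 4

t = 4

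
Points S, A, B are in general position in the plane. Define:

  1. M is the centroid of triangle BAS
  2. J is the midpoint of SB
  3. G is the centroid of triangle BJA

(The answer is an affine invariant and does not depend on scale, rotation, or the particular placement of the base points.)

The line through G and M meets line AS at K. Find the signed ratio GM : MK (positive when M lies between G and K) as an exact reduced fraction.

GM:MK = 1/2

Work in coordinates with S = (0, 0), A = (1, 0), B = (0, 1).
1. M is the centroid of triangle BAS ⇒ M = (1/3, 1/3)
2. J is the midpoint of SB ⇒ J = (0, 1/2)
3. G is the centroid of triangle BJA ⇒ G = (1/3, 1/2)
line GM meets AS at K = (1/3, 0)
M = G + t·(K−G) with t = 1/3, so GM:MK = 1/3:2/3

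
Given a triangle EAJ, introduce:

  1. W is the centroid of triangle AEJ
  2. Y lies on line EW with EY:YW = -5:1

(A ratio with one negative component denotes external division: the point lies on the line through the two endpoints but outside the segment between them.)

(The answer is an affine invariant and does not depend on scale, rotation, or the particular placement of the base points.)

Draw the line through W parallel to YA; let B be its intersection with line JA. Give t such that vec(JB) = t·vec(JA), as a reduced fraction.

Choose coordinates E = (0, 0), A = (1, 0), J = (0, 1).
1. W is the centroid of triangle AEJ ⇒ W = (1/3, 1/3)
2. Y lies on line EW with EY:YW = -5:1 ⇒ Y = (5/12, 5/12)
through W parallel to YA: direction (7/12, -5/12); meets JA at B = (3/2, -1/2)
B = J + t·(A−J) with t = 3/2

t = 3/2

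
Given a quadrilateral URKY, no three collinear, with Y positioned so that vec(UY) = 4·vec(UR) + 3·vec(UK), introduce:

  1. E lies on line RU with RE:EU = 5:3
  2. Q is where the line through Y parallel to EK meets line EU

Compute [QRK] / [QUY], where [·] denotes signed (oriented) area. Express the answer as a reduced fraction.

[QRK]:[QUY] = 11/41

Set U = (0, 0), R = (1, 0), K = (0, 1), Y = (4, 3); any affine frame gives the same invariant.
1. E lies on line RU with RE:EU = 5:3 ⇒ E = (3/8, 0)
2. Q is where the line through Y parallel to EK meets line EU ⇒ Q = (41/8, 0)
2·[QRK] = -33/8, 2·[QUY] = -123/8
[QRK]:[QUY] = -33/8:-123/8 = 11/41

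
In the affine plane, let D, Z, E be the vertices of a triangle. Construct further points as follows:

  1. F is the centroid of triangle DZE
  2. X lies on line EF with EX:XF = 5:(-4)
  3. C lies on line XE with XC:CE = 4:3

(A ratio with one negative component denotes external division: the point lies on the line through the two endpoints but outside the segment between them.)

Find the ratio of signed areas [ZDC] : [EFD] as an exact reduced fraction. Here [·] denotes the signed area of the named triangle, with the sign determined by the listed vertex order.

[ZDC]:[EFD] = -9/7

Work in coordinates with D = (0, 0), Z = (1, 0), E = (0, 1).
1. F is the centroid of triangle DZE ⇒ F = (1/3, 1/3)
2. X lies on line EF with EX:XF = 5:(-4) ⇒ X = (5/3, -7/3)
3. C lies on line XE with XC:CE = 4:3 ⇒ C = (5/7, -3/7)
2·[ZDC] = 3/7, 2·[EFD] = -1/3
[ZDC]:[EFD] = 3/7:-1/3 = -9/7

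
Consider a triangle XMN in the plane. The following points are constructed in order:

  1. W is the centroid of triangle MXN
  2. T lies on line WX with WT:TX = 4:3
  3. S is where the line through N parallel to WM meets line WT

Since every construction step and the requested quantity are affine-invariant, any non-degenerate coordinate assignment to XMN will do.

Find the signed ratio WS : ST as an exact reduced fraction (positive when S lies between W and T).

Work in coordinates with X = (0, 0), M = (1, 0), N = (0, 1).
1. W is the centroid of triangle MXN ⇒ W = (1/3, 1/3)
2. T lies on line WX with WT:TX = 4:3 ⇒ T = (1/7, 1/7)
3. S is where the line through N parallel to WM meets line WT ⇒ S = (2/3, 2/3)
S = W + t·(T−W) with t = -7/4, so WS:ST = t:(1−t) = -7/4:11/4

WS:ST = -7/11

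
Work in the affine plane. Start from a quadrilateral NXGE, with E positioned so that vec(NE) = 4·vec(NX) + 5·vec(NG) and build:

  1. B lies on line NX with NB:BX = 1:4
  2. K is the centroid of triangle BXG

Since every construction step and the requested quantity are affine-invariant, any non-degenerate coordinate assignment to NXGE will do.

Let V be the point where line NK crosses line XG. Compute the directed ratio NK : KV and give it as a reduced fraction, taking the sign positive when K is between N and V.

Assign N = (0, 0), X = (1, 0), G = (0, 1), E = (4, 5) — the answer is frame-independent, so this choice is without loss of generality.
1. B lies on line NX with NB:BX = 1:4 ⇒ B = (1/5, 0)
2. K is the centroid of triangle BXG ⇒ K = (2/5, 1/3)
line NK meets XG at V = (6/11, 5/11)
K = N + t·(V−N) with t = 11/15, so NK:KV = 11/15:4/15

NK:KV = 11/4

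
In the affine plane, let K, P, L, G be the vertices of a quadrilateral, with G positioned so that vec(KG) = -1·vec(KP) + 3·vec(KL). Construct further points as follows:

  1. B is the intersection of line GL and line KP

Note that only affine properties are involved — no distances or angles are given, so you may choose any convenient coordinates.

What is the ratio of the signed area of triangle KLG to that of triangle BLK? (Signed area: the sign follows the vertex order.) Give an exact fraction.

[KLG]:[BLK] = 2

Choose coordinates K = (0, 0), P = (1, 0), L = (0, 1), G = (-1, 3).
1. B is the intersection of line GL and line KP ⇒ B = (1/2, 0)
2·[KLG] = 1, 2·[BLK] = 1/2
[KLG]:[BLK] = 1:1/2 = 2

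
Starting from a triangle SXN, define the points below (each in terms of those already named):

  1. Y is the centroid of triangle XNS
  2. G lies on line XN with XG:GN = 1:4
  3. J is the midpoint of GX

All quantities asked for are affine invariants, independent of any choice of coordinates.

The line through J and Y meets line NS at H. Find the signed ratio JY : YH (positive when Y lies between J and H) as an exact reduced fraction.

JY:YH = 17/10

Work in coordinates with S = (0, 0), X = (1, 0), N = (0, 1).
1. Y is the centroid of triangle XNS ⇒ Y = (1/3, 1/3)
2. G lies on line XN with XG:GN = 1:4 ⇒ G = (4/5, 1/5)
3. J is the midpoint of GX ⇒ J = (9/10, 1/10)
line JY meets NS at H = (0, 8/17)
Y = J + t·(H−J) with t = 17/27, so JY:YH = 17/27:10/27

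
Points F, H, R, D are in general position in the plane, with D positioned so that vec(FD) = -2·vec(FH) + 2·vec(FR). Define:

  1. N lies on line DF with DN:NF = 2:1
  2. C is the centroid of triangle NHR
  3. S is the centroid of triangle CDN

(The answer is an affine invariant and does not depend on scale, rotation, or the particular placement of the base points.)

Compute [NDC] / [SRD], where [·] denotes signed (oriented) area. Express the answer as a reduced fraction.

Work in coordinates with F = (0, 0), H = (1, 0), R = (0, 1), D = (-2, 2).
1. N lies on line DF with DN:NF = 2:1 ⇒ N = (-2/3, 2/3)
2. C is the centroid of triangle NHR ⇒ C = (1/9, 5/9)
3. S is the centroid of triangle CDN ⇒ S = (-23/27, 29/27)
2·[NDC] = -8/9, 2·[SRD] = 19/27
[NDC]:[SRD] = -8/9:19/27 = -24/19

[NDC]:[SRD] = -24/19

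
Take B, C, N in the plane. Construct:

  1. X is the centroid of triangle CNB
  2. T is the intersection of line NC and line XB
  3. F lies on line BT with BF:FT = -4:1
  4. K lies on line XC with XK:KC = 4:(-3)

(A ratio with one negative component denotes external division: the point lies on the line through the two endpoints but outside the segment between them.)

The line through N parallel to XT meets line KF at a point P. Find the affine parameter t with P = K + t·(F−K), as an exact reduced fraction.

Work in coordinates with B = (0, 0), C = (1, 0), N = (0, 1).
1. X is the centroid of triangle CNB ⇒ X = (1/3, 1/3)
2. T is the intersection of line NC and line XB ⇒ T = (1/2, 1/2)
3. F lies on line BT with BF:FT = -4:1 ⇒ F = (2/3, 2/3)
4. K lies on line XC with XK:KC = 4:(-3) ⇒ K = (3, -1)
through N parallel to XT: direction (1/6, 1/6); meets KF at P = (1/12, 13/12)
P = K + t·(F−K) with t = 5/4

t = 5/4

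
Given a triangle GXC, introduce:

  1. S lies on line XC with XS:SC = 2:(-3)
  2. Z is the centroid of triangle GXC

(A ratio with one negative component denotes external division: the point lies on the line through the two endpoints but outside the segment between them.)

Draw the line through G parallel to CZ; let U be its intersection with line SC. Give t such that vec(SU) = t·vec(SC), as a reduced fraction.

Choose coordinates G = (0, 0), X = (1, 0), C = (0, 1).
1. S lies on line XC with XS:SC = 2:(-3) ⇒ S = (3, -2)
2. Z is the centroid of triangle GXC ⇒ Z = (1/3, 1/3)
through G parallel to CZ: direction (1/3, -2/3); meets SC at U = (-1, 2)
U = S + t·(C−S) with t = 4/3

t = 4/3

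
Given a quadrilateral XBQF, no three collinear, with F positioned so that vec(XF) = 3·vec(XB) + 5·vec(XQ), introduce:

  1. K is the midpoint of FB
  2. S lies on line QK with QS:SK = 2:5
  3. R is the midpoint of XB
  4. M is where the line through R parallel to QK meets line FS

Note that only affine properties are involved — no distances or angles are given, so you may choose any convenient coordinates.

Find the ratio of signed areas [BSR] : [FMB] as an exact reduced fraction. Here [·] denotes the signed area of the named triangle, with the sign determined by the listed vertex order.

Choose coordinates X = (0, 0), B = (1, 0), Q = (0, 1), F = (3, 5).
1. K is the midpoint of FB ⇒ K = (2, 5/2)
2. S lies on line QK with QS:SK = 2:5 ⇒ S = (4/7, 10/7)
3. R is the midpoint of XB ⇒ R = (1/2, 0)
4. M is where the line through R parallel to QK meets line FS ⇒ M = (-131/98, -135/98)
2·[BSR] = 5/7, 2·[FMB] = 125/14
[BSR]:[FMB] = 5/7:125/14 = 2/25

[BSR]:[FMB] = 2/25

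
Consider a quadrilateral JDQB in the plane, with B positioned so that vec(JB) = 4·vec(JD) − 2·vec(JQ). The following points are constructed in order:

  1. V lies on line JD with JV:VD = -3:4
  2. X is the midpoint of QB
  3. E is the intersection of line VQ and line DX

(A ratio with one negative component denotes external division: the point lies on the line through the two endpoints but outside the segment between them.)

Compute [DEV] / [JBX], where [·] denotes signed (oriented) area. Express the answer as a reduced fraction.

[DEV]:[JBX] = 8/5

Choose coordinates J = (0, 0), D = (1, 0), Q = (0, 1), B = (4, -2).
1. V lies on line JD with JV:VD = -3:4 ⇒ V = (-3, 0)
2. X is the midpoint of QB ⇒ X = (2, -1/2)
3. E is the intersection of line VQ and line DX ⇒ E = (-3/5, 4/5)
2·[DEV] = 16/5, 2·[JBX] = 2
[DEV]:[JBX] = 16/5:2 = 8/5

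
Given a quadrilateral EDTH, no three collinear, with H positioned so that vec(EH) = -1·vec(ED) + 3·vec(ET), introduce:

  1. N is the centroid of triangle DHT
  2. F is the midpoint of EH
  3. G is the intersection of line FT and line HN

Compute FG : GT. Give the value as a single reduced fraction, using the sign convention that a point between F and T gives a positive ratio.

Work in coordinates with E = (0, 0), D = (1, 0), T = (0, 1), H = (-1, 3).
1. N is the centroid of triangle DHT ⇒ N = (0, 4/3)
2. F is the midpoint of EH ⇒ F = (-1/2, 3/2)
3. G is the intersection of line FT and line HN ⇒ G = (1/2, 1/2)
G = F + t·(T−F) with t = 2, so FG:GT = t:(1−t) = 2:-1

FG:GT = -2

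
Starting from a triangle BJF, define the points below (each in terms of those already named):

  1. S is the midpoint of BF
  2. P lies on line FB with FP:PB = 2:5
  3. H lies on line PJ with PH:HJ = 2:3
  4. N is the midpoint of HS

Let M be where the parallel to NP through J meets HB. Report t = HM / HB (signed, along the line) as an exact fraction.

Work in coordinates with B = (0, 0), J = (1, 0), F = (0, 1).
1. S is the midpoint of BF ⇒ S = (0, 1/2)
2. P lies on line FB with FP:PB = 2:5 ⇒ P = (0, 5/7)
3. H lies on line PJ with PH:HJ = 2:3 ⇒ H = (2/5, 3/7)
4. N is the midpoint of HS ⇒ N = (1/5, 13/28)
through J parallel to NP: direction (-1/5, 1/4); meets HB at M = (7/13, 15/26)
M = H + t·(B−H) with t = -9/26

t = -9/26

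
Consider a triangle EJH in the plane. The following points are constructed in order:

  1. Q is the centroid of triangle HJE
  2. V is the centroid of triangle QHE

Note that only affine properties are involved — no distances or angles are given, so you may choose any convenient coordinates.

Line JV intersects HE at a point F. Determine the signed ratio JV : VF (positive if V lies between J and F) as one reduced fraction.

JV:VF = 8

Assign E = (0, 0), J = (1, 0), H = (0, 1) — the answer is frame-independent, so this choice is without loss of generality.
1. Q is the centroid of triangle HJE ⇒ Q = (1/3, 1/3)
2. V is the centroid of triangle QHE ⇒ V = (1/9, 4/9)
line JV meets HE at F = (0, 1/2)
V = J + t·(F−J) with t = 8/9, so JV:VF = 8/9:1/9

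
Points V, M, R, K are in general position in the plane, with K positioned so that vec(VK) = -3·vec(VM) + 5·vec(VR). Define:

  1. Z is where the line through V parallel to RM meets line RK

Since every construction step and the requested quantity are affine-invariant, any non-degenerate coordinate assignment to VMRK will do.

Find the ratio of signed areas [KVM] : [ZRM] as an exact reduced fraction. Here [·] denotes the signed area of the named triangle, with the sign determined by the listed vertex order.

Work in coordinates with V = (0, 0), M = (1, 0), R = (0, 1), K = (-3, 5).
1. Z is where the line through V parallel to RM meets line RK ⇒ Z = (3, -3)
2·[KVM] = 5, 2·[ZRM] = -1
[KVM]:[ZRM] = 5:-1 = -5

[KVM]:[ZRM] = -5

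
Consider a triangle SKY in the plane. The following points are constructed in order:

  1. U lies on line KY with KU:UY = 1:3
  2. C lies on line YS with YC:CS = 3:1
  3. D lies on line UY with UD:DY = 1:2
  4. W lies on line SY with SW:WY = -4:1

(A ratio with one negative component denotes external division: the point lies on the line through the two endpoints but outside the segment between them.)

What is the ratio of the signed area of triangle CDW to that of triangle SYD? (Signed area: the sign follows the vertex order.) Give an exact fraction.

[CDW]:[SYD] = -13/12

Choose coordinates S = (0, 0), K = (1, 0), Y = (0, 1).
1. U lies on line KY with KU:UY = 1:3 ⇒ U = (3/4, 1/4)
2. C lies on line YS with YC:CS = 3:1 ⇒ C = (0, 1/4)
3. D lies on line UY with UD:DY = 1:2 ⇒ D = (1/2, 1/2)
4. W lies on line SY with SW:WY = -4:1 ⇒ W = (0, 4/3)
2·[CDW] = 13/24, 2·[SYD] = -1/2
[CDW]:[SYD] = 13/24:-1/2 = -13/12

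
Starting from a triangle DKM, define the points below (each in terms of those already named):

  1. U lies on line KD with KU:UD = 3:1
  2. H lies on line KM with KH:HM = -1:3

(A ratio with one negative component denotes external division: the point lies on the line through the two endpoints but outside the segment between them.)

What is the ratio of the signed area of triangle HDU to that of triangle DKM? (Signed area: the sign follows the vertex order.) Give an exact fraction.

[HDU]:[DKM] = -1/8

Choose coordinates D = (0, 0), K = (1, 0), M = (0, 1).
1. U lies on line KD with KU:UD = 3:1 ⇒ U = (1/4, 0)
2. H lies on line KM with KH:HM = -1:3 ⇒ H = (3/2, -1/2)
2·[HDU] = -1/8, 2·[DKM] = 1
[HDU]:[DKM] = -1/8:1 = -1/8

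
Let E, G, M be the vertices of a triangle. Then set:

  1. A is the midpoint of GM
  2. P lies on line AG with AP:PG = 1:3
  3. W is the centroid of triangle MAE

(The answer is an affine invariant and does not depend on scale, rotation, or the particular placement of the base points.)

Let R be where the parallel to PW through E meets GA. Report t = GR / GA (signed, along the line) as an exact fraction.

t = -3/4

Set E = (0, 0), G = (1, 0), M = (0, 1); any affine frame gives the same invariant.
1. A is the midpoint of GM ⇒ A = (1/2, 1/2)
2. P lies on line AG with AP:PG = 1:3 ⇒ P = (5/8, 3/8)
3. W is the centroid of triangle MAE ⇒ W = (1/6, 1/2)
through E parallel to PW: direction (-11/24, 1/8); meets GA at R = (11/8, -3/8)
R = G + t·(A−G) with t = -3/4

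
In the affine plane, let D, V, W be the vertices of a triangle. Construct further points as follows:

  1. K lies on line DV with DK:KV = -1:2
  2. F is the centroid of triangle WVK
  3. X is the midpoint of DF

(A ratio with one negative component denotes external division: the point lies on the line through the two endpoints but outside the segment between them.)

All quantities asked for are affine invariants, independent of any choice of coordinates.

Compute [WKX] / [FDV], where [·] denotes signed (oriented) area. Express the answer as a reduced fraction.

[WKX]:[FDV] = 5/2

Choose coordinates D = (0, 0), V = (1, 0), W = (0, 1).
1. K lies on line DV with DK:KV = -1:2 ⇒ K = (-1, 0)
2. F is the centroid of triangle WVK ⇒ F = (0, 1/3)
3. X is the midpoint of DF ⇒ X = (0, 1/6)
2·[WKX] = 5/6, 2·[FDV] = 1/3
[WKX]:[FDV] = 5/6:1/3 = 5/2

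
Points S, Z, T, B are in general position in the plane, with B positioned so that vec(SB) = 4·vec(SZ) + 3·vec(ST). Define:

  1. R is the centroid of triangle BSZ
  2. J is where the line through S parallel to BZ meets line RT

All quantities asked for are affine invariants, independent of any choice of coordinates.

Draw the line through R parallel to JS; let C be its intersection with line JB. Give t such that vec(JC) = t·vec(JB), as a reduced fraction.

Set S = (0, 0), Z = (1, 0), T = (0, 1), B = (4, 3); any affine frame gives the same invariant.
1. R is the centroid of triangle BSZ ⇒ R = (5/3, 1)
2. J is where the line through S parallel to BZ meets line RT ⇒ J = (1, 1)
through R parallel to JS: direction (-1, -1); meets JB at C = (3, 7/3)
C = J + t·(B−J) with t = 2/3

t = 2/3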